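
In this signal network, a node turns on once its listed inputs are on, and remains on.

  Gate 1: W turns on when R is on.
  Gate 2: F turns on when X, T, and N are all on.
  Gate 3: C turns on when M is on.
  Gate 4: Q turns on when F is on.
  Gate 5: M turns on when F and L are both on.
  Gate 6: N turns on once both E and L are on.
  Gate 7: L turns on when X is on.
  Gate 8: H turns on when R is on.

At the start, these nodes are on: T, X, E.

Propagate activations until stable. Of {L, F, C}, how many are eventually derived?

3

Gate 7: X on → L on.
E and L are on, so N turns on (Gate 6).
Gate 2: X, T, and N on → F on.
Gate 5: F and L on → M on.
Gate 3: M on → C on.
L: reached.
F: reached.
C: reached.
All 3 are reached.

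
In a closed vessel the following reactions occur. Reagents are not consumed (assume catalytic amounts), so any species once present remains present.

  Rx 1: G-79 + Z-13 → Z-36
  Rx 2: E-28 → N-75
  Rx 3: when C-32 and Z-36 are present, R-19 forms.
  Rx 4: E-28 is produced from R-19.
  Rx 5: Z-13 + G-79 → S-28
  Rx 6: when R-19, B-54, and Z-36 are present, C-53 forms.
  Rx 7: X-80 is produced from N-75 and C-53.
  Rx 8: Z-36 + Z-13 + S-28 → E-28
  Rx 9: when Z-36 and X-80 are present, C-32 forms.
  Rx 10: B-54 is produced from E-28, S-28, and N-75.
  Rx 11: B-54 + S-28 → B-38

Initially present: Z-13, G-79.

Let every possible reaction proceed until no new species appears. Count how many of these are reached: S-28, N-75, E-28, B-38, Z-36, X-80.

Z-13 and G-79 present → S-28 forms (Rx 5).
G-79 and Z-13 present → Z-36 forms (Rx 1).
Z-36, Z-13, and S-28 present → E-28 forms (Rx 8).
E-28 present → N-75 forms (Rx 2).
E-28, S-28, and N-75 present → B-54 forms (Rx 10).
B-54 and S-28 present → B-38 forms (Rx 11).
S-28: reached.
N-75: reached.
E-28: reached.
B-38: reached.
Z-36: reached.
X-80 would need N-75 and C-53 (Rx 7), but C-53 never forms.
Reached: S-28, N-75, E-28, B-38, and Z-36 — 5 of the 6.

5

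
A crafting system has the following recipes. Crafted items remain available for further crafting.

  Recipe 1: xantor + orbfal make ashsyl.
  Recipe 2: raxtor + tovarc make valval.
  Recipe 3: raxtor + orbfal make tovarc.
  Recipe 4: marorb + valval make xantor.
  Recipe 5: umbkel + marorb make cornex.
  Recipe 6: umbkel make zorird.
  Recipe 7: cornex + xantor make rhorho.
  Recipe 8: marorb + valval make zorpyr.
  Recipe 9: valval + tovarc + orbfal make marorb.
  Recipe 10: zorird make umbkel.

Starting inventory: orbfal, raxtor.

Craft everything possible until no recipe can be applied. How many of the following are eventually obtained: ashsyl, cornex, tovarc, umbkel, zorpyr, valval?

4

Using Recipe 3, raxtor and orbfal make tovarc.
Using Recipe 2, raxtor and tovarc make valval.
Using Recipe 9, valval, tovarc, and orbfal make marorb.
marorb + valval → zorpyr (Recipe 8).
marorb + valval → xantor (Recipe 4).
Using Recipe 1, xantor and orbfal make ashsyl.
ashsyl: reached.
cornex would need umbkel and marorb (Recipe 5), but umbkel is never obtained.
tovarc: reached.
umbkel would need zorird (Recipe 10), but zorird is never obtained.
zorpyr: reached.
valval: reached.
Reached: ashsyl, tovarc, zorpyr, and valval — 4 of the 6.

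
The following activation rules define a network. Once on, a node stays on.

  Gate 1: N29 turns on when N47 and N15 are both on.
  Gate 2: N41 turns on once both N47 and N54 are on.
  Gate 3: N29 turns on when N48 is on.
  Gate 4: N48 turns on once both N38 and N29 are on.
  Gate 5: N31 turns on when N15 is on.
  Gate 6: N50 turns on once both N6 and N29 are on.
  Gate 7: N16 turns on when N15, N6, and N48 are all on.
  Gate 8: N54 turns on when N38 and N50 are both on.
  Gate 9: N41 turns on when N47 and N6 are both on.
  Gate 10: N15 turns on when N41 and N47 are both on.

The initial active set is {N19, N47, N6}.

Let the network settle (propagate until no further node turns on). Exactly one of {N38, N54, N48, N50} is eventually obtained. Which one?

N50

N47 and N6 are on, so N41 turns on (Gate 9).
Gate 10: N41 and N47 on → N15 on.
N47 and N15 are on, so N29 turns on (Gate 1).
Gate 6: N6 and N29 on → N50 on.
No rule produces N38, and it is not given. N54 would need N38 and N50 (Gate 8), but N38 never turns on. N48 would need N38 and N29 (Gate 4), but N38 never turns on.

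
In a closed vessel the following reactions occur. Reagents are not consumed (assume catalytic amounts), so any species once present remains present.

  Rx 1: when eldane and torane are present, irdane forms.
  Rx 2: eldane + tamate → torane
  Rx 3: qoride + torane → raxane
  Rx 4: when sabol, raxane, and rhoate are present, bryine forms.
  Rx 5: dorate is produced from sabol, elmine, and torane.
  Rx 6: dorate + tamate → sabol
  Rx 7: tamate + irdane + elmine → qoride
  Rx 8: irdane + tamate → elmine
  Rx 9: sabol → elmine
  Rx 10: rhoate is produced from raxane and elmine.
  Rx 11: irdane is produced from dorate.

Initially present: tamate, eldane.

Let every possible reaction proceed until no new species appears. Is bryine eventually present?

No

bryine would need sabol, raxane, and rhoate (Rx 4), but sabol never forms.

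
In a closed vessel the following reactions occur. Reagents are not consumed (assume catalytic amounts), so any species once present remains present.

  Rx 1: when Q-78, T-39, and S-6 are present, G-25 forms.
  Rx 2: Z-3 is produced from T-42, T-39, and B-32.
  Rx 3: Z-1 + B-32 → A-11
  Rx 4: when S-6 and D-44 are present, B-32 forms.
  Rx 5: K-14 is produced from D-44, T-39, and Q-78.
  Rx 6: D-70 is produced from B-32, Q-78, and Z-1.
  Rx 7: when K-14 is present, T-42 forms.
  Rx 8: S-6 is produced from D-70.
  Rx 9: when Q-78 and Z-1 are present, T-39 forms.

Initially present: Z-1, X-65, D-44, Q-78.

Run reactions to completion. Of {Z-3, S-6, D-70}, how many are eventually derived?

Z-3 would need T-42, T-39, and B-32 (Rx 2), but B-32 never forms.
S-6 would need D-70 (Rx 8), but D-70 never forms.
D-70 would need B-32, Q-78, and Z-1 (Rx 6), but B-32 never forms.
None of the 3 are reached.

0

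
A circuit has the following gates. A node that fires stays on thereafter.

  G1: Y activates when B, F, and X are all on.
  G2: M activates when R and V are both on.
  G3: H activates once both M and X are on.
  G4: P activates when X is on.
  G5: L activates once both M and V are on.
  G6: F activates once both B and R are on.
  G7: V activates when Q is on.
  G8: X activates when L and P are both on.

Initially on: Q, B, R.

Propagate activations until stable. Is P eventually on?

P would need X (G4), but X never turns on.

No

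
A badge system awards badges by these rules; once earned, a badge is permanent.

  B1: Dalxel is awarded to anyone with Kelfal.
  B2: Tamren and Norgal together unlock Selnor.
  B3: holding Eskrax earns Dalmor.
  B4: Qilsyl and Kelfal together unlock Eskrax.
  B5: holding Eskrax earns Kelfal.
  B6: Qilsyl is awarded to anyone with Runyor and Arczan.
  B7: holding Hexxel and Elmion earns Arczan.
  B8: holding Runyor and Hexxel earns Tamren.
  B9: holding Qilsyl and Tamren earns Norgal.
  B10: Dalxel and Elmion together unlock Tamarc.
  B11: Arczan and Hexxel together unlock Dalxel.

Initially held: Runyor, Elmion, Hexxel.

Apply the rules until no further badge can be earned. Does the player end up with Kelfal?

Kelfal would need Eskrax (B5), but Eskrax is never earned.

No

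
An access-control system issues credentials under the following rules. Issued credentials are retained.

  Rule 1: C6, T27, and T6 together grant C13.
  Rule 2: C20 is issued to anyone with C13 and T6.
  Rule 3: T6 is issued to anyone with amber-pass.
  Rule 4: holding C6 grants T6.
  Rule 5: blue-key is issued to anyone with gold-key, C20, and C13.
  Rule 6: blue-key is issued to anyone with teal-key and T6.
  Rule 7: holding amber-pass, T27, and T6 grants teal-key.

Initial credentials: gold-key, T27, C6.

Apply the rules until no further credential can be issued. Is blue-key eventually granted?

Holding C6 grants T6 (Rule 4).
Holding C6, T27, and T6 grants C13 (Rule 1).
Holding C13 and T6 grants C20 (Rule 2).
Holding gold-key, C20, and C13 grants blue-key (Rule 5).

Yes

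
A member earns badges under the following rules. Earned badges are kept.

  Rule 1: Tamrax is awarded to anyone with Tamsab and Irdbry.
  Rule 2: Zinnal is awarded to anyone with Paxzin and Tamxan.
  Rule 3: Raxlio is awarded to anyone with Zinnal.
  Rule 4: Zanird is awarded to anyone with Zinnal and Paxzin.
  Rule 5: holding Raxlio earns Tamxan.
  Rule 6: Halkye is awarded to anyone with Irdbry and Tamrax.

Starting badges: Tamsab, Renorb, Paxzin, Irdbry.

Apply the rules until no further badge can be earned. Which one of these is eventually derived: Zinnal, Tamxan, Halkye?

With Tamsab and Irdbry, Tamrax is earned (Rule 1).
With Irdbry and Tamrax, Halkye is earned (Rule 6).
Tamxan would need Raxlio (Rule 5), but Raxlio is never earned. Zinnal would need Paxzin and Tamxan (Rule 2), but Tamxan is never earned.

Halkye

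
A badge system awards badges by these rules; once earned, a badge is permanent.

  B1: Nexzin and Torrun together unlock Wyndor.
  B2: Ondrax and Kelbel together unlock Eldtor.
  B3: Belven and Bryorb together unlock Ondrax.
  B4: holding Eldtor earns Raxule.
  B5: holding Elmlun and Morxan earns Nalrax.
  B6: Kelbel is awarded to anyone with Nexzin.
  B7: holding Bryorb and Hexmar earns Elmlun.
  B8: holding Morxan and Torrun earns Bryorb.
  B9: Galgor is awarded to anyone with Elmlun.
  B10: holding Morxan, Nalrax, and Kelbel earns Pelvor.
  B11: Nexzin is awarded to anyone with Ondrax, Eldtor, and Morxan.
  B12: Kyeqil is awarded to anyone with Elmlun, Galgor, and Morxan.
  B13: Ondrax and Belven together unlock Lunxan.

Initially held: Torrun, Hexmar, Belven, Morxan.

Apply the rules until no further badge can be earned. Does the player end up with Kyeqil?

Yes

With Morxan and Torrun, Bryorb is earned (B8).
With Bryorb and Hexmar, Elmlun is earned (B7).
With Elmlun, Galgor is earned (B9).
With Elmlun, Galgor, and Morxan, Kyeqil is earned (B12).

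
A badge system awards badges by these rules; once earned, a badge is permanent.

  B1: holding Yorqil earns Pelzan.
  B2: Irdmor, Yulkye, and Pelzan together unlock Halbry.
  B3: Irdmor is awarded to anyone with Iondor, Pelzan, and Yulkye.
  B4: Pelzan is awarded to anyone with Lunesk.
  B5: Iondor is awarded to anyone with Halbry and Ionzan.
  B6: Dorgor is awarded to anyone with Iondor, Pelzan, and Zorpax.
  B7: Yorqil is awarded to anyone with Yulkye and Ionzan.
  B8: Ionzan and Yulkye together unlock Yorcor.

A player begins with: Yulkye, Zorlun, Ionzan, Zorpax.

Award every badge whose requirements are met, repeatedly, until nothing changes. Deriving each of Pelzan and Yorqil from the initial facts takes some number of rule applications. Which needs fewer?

Yorqil: With Yulkye and Ionzan, Yorqil is earned (B7). [1 rule application]
Pelzan: With Yulkye and Ionzan, Yorqil is earned (B7). With Yorqil, Pelzan is earned (B1). [2 rule applications]
Yorqil needs fewer.

Yorqil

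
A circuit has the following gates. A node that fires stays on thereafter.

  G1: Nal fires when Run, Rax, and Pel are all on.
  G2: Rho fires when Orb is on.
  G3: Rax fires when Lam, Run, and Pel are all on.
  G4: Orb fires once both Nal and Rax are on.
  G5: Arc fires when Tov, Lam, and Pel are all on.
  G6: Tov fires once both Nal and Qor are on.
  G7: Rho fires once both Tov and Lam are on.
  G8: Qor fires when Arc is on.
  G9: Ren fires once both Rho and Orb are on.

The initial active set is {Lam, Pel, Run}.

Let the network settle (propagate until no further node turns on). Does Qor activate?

Qor would need Arc (G8), but Arc never turns on.

No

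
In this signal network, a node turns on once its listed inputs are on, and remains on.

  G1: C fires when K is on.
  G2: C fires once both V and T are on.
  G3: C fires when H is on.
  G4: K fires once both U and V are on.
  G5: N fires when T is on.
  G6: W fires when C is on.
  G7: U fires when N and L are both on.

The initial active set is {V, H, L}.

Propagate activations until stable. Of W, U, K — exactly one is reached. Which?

W

G3: H on → C on.
G6: C on → W on.
U would need N and L (G7), but N never turns on. K would need U and V (G4), but U never turns on.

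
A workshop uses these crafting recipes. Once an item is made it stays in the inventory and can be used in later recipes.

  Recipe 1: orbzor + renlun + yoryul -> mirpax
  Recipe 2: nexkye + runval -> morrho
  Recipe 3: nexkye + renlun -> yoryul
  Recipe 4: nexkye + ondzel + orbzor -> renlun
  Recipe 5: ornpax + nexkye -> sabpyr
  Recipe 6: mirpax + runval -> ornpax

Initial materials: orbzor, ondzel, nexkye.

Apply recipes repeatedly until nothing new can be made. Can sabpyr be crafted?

sabpyr would need ornpax and nexkye (Recipe 5), but ornpax is never obtained.

No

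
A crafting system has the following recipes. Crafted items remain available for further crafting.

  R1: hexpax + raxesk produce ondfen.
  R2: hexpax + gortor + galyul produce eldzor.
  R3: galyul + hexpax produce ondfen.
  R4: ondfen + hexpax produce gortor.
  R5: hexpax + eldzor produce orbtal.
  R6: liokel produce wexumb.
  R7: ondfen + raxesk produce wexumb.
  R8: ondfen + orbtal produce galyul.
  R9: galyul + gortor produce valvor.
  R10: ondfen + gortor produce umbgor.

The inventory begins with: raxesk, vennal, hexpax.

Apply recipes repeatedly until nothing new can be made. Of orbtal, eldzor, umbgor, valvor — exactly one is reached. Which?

hexpax + raxesk → ondfen (R1).
ondfen + hexpax → gortor (R4).
ondfen + gortor → umbgor (R10).
eldzor would need hexpax, gortor, and galyul (R2), but galyul is never obtained. valvor would need galyul and gortor (R9), but galyul is never obtained. orbtal would need hexpax and eldzor (R5), but eldzor is never obtained.

umbgor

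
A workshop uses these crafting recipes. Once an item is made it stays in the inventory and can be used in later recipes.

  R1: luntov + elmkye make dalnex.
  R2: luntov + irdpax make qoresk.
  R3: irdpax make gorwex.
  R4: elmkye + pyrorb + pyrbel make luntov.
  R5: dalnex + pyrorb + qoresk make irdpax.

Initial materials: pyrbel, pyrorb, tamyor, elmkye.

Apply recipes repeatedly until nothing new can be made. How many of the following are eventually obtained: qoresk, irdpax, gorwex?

qoresk would need luntov and irdpax (R2), but irdpax is never obtained.
irdpax would need dalnex, pyrorb, and qoresk (R5), but qoresk is never obtained.
gorwex would need irdpax (R3), but irdpax is never obtained.
None of the 3 are reached.

0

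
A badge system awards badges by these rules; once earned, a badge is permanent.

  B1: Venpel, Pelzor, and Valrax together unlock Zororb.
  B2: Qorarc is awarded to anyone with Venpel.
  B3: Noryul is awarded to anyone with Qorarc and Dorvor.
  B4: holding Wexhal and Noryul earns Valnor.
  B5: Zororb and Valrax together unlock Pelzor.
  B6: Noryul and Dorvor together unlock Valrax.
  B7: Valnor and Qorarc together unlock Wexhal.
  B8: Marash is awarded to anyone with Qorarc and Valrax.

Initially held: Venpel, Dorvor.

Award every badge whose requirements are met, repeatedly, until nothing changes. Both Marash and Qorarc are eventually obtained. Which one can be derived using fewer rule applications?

Qorarc

Qorarc: With Venpel, Qorarc is earned (B2). [1 rule application]
Marash: With Venpel, Qorarc is earned (B2). With Qorarc and Dorvor, Noryul is earned (B3). With Noryul and Dorvor, Valrax is earned (B6). With Qorarc and Valrax, Marash is earned (B8). [4 rule applications]
Qorarc needs fewer.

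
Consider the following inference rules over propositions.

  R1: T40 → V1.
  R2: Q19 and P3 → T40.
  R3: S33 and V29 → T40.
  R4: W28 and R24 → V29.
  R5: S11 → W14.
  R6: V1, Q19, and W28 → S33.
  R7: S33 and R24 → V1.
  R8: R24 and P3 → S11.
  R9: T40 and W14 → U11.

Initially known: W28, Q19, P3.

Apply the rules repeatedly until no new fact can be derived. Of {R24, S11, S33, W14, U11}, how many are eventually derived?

Q19 and P3 hold, so T40 follows (R2).
T40 holds, so V1 follows (R1).
From V1, Q19, and W28, R6 gives S33.
No rule produces R24, and it is not given.
S11 would need R24 and P3 (R8), but R24 is never established.
S33: reached.
W14 would need S11 (R5), but S11 is never established.
U11 would need T40 and W14 (R9), but W14 is never established.
Reached: S33 — 1 of the 5.

1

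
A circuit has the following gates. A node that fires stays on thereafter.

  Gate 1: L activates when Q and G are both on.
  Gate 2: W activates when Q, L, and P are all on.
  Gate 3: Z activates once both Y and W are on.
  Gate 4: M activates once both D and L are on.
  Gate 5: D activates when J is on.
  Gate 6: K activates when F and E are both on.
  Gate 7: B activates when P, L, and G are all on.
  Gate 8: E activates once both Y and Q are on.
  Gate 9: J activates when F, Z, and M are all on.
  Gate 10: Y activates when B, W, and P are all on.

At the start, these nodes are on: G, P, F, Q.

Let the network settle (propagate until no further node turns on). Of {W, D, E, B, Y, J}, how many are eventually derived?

4

Gate 1: Q and G on → L on.
Gate 7: P, L, and G on → B on.
Q, L, and P are on, so W activates (Gate 2).
Gate 10: B, W, and P on → Y on.
Y and Q are on, so E activates (Gate 8).
W: reached.
D would need J (Gate 5), but J never turns on.
E: reached.
B: reached.
Y: reached.
J would need F, Z, and M (Gate 9), but M never turns on.
Reached: W, E, B, and Y — 4 of the 6.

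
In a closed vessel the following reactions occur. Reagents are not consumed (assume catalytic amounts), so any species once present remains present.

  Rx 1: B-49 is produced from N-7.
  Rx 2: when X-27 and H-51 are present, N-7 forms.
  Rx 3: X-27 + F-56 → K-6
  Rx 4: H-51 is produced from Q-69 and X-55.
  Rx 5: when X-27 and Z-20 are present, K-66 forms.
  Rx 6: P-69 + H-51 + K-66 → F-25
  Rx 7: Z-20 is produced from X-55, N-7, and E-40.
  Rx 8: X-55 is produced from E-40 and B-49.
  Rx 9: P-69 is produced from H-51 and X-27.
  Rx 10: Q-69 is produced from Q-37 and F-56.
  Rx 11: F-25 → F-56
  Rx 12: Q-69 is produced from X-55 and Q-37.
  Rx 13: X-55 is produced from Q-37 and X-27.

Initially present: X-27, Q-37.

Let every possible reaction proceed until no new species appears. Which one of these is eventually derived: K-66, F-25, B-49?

B-49

Q-37 and X-27 present → X-55 forms (Rx 13).
X-55 and Q-37 present → Q-69 forms (Rx 12).
Q-69 and X-55 present → H-51 forms (Rx 4).
X-27 and H-51 present → N-7 forms (Rx 2).
N-7 present → B-49 forms (Rx 1).
K-66 would need X-27 and Z-20 (Rx 5), but Z-20 never forms. F-25 would need P-69, H-51, and K-66 (Rx 6), but K-66 never forms.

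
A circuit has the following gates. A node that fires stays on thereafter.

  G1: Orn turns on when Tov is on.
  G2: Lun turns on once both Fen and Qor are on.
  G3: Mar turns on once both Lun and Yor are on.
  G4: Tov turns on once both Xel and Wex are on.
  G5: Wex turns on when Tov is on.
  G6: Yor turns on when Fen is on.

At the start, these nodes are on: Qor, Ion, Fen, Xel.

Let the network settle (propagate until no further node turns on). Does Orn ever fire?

Orn would need Tov (G1), but Tov never turns on.

No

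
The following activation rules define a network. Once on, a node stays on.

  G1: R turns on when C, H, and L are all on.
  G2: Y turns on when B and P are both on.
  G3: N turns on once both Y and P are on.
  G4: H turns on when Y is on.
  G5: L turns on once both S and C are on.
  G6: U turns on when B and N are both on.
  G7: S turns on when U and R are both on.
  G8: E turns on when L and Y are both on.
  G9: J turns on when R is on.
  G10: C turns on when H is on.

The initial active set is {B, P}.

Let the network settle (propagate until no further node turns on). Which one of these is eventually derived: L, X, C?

B and P are on, so Y turns on (G2).
G4: Y on → H on.
G10: H on → C on.
No rule produces X, and it is not given. L would need S and C (G5), but S never turns on.

C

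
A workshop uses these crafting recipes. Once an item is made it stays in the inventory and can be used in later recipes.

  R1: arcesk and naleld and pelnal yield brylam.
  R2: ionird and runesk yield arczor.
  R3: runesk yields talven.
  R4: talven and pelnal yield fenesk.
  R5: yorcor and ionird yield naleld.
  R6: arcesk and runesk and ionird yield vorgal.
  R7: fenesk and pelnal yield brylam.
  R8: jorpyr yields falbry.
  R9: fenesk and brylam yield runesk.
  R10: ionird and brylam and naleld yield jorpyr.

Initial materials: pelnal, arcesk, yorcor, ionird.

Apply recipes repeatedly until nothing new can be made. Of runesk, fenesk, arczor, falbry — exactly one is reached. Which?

yorcor and ionird → naleld (R5).
arcesk and naleld and pelnal → brylam (R1).
Using R10, ionird, brylam, and naleld make jorpyr.
jorpyr → falbry (R8).
arczor would need ionird and runesk (R2), but runesk is never obtained. fenesk would need talven and pelnal (R4), but talven is never obtained. runesk would need fenesk and brylam (R9), but fenesk is never obtained.

falbry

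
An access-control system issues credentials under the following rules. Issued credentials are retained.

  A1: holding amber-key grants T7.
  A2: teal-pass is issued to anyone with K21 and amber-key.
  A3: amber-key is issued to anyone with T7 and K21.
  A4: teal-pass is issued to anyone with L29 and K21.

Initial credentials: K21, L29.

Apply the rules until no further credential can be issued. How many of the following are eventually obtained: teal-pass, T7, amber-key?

Holding L29 and K21 grants teal-pass (A4).
teal-pass: reached.
T7 would need amber-key (A1), but amber-key is never granted.
amber-key would need T7 and K21 (A3), but T7 is never granted.
Reached: teal-pass — 1 of the 3.

1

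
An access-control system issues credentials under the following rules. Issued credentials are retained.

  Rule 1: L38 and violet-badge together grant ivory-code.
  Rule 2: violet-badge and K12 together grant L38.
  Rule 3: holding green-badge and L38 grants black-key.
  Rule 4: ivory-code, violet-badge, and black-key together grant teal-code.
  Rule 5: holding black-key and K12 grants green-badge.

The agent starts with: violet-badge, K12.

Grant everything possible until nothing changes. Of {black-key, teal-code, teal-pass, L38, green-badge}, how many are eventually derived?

Holding violet-badge and K12 grants L38 (Rule 2).
black-key would need green-badge and L38 (Rule 3), but green-badge is never granted.
teal-code would need ivory-code, violet-badge, and black-key (Rule 4), but black-key is never granted.
No rule produces teal-pass, and it is not given.
L38: reached.
green-badge would need black-key and K12 (Rule 5), but black-key is never granted.
Reached: L38 — 1 of the 5.

1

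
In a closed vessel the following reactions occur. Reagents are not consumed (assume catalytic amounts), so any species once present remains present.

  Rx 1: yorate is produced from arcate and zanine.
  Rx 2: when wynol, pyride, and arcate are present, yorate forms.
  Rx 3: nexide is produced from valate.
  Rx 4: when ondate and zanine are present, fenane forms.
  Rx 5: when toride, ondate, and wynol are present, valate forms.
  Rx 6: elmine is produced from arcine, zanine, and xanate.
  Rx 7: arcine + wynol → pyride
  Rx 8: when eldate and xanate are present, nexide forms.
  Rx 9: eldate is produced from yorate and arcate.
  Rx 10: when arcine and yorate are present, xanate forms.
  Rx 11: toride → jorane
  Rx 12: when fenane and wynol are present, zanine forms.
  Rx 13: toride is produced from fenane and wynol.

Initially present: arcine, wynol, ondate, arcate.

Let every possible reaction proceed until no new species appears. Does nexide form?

arcine and wynol present → pyride forms (Rx 7).
wynol, pyride, and arcate present → yorate forms (Rx 2).
arcine and yorate present → xanate forms (Rx 10).
yorate and arcate present → eldate forms (Rx 9).
eldate and xanate present → nexide forms (Rx 8).

Yes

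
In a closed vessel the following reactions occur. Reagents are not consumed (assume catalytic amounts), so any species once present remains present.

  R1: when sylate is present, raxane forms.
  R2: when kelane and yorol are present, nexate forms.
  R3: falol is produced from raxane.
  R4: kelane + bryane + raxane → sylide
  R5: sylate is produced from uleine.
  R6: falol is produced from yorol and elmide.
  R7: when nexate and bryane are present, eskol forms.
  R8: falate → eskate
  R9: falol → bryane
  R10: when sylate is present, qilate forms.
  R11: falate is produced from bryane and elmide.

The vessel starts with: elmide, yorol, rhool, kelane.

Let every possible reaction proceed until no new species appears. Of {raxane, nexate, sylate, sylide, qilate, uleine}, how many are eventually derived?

kelane and yorol present → nexate forms (R2).
raxane would need sylate (R1), but sylate never forms.
nexate: reached.
sylate would need uleine (R5), but uleine never forms.
sylide would need kelane, bryane, and raxane (R4), but raxane never forms.
qilate would need sylate (R10), but sylate never forms.
No rule produces uleine, and it is not given.
Reached: nexate — 1 of the 6.

1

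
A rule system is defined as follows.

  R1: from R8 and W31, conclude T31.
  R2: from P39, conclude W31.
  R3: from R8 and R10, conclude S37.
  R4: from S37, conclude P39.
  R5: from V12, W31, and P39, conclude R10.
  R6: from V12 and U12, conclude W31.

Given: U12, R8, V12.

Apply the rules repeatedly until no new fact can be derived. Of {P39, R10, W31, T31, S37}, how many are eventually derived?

From V12 and U12, R6 gives W31.
From R8 and W31, R1 gives T31.
P39 would need S37 (R4), but S37 is never established.
R10 would need V12, W31, and P39 (R5), but P39 is never established.
W31: reached.
T31: reached.
S37 would need R8 and R10 (R3), but R10 is never established.
Reached: W31 and T31 — 2 of the 5.

2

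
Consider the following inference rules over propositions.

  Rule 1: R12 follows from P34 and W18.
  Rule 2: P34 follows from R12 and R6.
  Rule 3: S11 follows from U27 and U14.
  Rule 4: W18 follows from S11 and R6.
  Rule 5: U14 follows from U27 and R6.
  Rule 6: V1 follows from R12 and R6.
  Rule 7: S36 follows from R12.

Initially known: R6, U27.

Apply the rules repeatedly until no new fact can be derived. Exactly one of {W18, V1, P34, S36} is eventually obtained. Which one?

U27 and R6 hold, so U14 follows (Rule 5).
From U27 and U14, Rule 3 gives S11.
S11 and R6 hold, so W18 follows (Rule 4).
V1 would need R12 and R6 (Rule 6), but R12 is never established. P34 would need R12 and R6 (Rule 2), but R12 is never established. S36 would need R12 (Rule 7), but R12 is never established.

W18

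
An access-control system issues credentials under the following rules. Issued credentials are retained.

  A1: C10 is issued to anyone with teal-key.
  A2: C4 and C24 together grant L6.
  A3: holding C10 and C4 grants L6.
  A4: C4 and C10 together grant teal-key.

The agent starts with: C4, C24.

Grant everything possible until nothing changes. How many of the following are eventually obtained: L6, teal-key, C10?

Holding C4 and C24 grants L6 (A2).
L6: reached.
teal-key would need C4 and C10 (A4), but C10 is never granted.
C10 would need teal-key (A1), but teal-key is never granted.
Reached: L6 — 1 of the 3.

1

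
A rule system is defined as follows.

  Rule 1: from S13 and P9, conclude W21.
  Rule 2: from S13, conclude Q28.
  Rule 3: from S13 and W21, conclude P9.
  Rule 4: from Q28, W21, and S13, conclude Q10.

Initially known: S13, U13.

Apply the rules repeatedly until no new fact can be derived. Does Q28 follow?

From S13, Rule 2 gives Q28.

Yes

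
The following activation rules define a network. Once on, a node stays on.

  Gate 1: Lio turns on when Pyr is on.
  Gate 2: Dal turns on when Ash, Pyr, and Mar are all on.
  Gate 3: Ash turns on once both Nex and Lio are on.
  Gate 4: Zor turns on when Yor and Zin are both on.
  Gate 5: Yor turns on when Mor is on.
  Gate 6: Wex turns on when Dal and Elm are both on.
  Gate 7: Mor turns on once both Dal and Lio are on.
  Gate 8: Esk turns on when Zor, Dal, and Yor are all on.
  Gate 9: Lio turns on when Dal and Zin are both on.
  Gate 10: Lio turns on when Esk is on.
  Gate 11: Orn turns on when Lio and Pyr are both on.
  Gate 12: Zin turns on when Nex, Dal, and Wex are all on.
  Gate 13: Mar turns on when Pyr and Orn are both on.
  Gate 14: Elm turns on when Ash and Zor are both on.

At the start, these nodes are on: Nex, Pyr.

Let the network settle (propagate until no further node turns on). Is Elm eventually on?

No

Elm would need Ash and Zor (Gate 14), but Zor never turns on.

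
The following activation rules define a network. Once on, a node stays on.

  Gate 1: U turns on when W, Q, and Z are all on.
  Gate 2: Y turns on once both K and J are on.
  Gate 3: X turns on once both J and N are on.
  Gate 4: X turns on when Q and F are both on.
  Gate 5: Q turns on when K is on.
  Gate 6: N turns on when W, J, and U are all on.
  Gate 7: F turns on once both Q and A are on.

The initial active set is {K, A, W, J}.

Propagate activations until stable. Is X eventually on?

Gate 5: K on → Q on.
Q and A are on, so F turns on (Gate 7).
Q and F are on, so X turns on (Gate 4).

Yes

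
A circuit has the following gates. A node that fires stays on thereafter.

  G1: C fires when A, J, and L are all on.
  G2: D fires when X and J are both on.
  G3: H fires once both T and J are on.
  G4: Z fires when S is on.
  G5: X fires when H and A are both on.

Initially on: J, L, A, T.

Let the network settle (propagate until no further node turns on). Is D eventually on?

G3: T and J on → H on.
G5: H and A on → X on.
G2: X and J on → D on.

Yes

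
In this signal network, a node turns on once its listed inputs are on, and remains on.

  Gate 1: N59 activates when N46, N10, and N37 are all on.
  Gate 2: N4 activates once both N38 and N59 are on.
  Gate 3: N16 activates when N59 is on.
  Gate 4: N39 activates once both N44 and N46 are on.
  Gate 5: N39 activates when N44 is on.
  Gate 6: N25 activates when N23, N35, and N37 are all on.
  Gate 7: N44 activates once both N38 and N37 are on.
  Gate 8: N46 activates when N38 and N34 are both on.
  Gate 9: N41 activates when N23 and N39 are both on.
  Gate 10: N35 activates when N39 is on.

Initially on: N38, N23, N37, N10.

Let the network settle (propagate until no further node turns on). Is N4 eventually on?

No

N4 would need N38 and N59 (Gate 2), but N59 never turns on.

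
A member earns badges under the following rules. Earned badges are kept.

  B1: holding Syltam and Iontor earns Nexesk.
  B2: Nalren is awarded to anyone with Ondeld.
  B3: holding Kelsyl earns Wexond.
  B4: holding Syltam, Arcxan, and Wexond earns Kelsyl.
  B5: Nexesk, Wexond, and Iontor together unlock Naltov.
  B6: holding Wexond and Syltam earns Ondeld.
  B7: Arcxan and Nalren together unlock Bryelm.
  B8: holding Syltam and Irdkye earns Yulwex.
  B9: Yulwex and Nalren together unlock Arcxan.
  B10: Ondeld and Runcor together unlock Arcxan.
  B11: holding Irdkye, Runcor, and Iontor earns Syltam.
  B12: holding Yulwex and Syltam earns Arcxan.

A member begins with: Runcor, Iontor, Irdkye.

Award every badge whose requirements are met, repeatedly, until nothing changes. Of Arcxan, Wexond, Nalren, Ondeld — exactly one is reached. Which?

Arcxan

With Irdkye, Runcor, and Iontor, Syltam is earned (B11).
With Syltam and Irdkye, Yulwex is earned (B8).
With Yulwex and Syltam, Arcxan is earned (B12).
Wexond would need Kelsyl (B3), but Kelsyl is never earned. Ondeld would need Wexond and Syltam (B6), but Wexond is never earned. Nalren would need Ondeld (B2), but Ondeld is never earned.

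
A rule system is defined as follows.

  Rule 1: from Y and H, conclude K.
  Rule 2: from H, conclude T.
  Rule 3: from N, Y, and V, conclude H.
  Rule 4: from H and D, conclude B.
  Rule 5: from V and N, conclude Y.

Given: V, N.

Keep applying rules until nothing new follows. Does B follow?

No

B would need H and D (Rule 4), but D is never established.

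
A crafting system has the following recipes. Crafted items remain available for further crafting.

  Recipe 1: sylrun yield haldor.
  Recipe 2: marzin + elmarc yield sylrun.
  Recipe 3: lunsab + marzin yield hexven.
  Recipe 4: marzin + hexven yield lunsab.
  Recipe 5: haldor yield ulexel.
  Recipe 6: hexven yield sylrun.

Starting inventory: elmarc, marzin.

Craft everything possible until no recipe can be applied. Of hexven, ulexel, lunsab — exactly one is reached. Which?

marzin + elmarc → sylrun (Recipe 2).
Using Recipe 1, sylrun makes haldor.
haldor → ulexel (Recipe 5).
hexven would need lunsab and marzin (Recipe 3), but lunsab is never obtained. lunsab would need marzin and hexven (Recipe 4), but hexven is never obtained.

ulexel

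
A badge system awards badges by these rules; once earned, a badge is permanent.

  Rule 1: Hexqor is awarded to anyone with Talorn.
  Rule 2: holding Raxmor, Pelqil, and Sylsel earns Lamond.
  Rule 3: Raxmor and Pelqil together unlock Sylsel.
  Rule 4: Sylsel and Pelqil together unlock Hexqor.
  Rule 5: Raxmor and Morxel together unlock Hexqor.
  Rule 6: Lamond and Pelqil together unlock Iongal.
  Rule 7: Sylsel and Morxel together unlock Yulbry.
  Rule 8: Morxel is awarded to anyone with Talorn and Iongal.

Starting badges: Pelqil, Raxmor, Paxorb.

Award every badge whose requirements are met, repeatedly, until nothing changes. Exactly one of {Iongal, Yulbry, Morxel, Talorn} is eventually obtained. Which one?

With Raxmor and Pelqil, Sylsel is earned (Rule 3).
With Raxmor, Pelqil, and Sylsel, Lamond is earned (Rule 2).
With Lamond and Pelqil, Iongal is earned (Rule 6).
No rule produces Talorn, and it is not given. Morxel would need Talorn and Iongal (Rule 8), but Talorn is never earned. Yulbry would need Sylsel and Morxel (Rule 7), but Morxel is never earned.

Iongal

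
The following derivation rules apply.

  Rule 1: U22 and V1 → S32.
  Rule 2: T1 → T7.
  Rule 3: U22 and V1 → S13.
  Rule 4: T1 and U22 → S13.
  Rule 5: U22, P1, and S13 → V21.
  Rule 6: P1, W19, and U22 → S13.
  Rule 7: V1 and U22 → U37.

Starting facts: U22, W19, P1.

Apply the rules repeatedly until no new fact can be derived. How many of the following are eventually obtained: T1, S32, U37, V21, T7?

1

From P1, W19, and U22, Rule 6 gives S13.
From U22, P1, and S13, Rule 5 gives V21.
No rule produces T1, and it is not given.
S32 would need U22 and V1 (Rule 1), but V1 is never established.
U37 would need V1 and U22 (Rule 7), but V1 is never established.
V21: reached.
T7 would need T1 (Rule 2), but T1 is never established.
Reached: V21 — 1 of the 5.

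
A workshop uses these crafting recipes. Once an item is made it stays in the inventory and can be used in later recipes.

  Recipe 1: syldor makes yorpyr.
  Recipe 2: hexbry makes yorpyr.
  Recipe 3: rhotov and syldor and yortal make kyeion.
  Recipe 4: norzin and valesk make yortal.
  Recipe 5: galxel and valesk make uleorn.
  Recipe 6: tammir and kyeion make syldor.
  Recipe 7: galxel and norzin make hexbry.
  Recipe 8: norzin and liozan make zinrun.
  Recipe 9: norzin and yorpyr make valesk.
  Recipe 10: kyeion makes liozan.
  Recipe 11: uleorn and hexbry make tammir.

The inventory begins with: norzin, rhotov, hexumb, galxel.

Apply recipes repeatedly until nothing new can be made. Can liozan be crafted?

liozan would need kyeion (Recipe 10), but kyeion is never obtained.

No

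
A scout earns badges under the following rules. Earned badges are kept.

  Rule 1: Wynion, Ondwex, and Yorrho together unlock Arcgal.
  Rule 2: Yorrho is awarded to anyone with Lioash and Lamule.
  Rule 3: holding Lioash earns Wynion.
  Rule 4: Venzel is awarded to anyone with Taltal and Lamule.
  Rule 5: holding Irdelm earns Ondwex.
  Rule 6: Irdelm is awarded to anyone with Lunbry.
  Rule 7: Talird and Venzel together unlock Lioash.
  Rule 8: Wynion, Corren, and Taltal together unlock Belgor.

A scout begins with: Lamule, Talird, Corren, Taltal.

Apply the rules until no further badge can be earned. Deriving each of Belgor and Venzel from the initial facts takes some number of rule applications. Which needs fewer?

Venzel: With Taltal and Lamule, Venzel is earned (Rule 4). [1 rule application]
Belgor: With Taltal and Lamule, Venzel is earned (Rule 4). With Talird and Venzel, Lioash is earned (Rule 7). With Lioash, Wynion is earned (Rule 3). With Wynion, Corren, and Taltal, Belgor is earned (Rule 8). [4 rule applications]
Venzel needs fewer.

Venzel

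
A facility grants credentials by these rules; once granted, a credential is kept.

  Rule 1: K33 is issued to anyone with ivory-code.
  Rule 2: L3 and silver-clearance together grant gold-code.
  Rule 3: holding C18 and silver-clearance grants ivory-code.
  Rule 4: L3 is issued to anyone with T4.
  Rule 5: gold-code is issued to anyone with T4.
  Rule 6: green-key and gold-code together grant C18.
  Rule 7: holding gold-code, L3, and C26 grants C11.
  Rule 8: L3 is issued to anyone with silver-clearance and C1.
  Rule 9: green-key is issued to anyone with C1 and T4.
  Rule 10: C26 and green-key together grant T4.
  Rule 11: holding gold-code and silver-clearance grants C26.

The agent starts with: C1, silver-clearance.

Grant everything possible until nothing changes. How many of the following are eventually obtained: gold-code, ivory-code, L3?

Holding silver-clearance and C1 grants L3 (Rule 8).
Holding L3 and silver-clearance grants gold-code (Rule 2).
gold-code: reached.
ivory-code would need C18 and silver-clearance (Rule 3), but C18 is never granted.
L3: reached.
Reached: gold-code and L3 — 2 of the 3.

2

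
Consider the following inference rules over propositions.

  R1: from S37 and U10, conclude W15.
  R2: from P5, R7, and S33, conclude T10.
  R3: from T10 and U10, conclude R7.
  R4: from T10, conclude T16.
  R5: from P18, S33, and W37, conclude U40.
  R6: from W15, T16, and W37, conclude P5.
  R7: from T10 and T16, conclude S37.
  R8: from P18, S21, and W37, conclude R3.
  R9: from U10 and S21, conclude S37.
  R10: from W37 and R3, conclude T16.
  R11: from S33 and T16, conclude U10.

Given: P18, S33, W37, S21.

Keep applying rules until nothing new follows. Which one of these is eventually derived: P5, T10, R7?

P5

From P18, S21, and W37, R8 gives R3.
W37 and R3 hold, so T16 follows (R10).
From S33 and T16, R11 gives U10.
From U10 and S21, R9 gives S37.
From S37 and U10, R1 gives W15.
W15, T16, and W37 hold, so P5 follows (R6).
R7 would need T10 and U10 (R3), but T10 is never established. T10 would need P5, R7, and S33 (R2), but R7 is never established.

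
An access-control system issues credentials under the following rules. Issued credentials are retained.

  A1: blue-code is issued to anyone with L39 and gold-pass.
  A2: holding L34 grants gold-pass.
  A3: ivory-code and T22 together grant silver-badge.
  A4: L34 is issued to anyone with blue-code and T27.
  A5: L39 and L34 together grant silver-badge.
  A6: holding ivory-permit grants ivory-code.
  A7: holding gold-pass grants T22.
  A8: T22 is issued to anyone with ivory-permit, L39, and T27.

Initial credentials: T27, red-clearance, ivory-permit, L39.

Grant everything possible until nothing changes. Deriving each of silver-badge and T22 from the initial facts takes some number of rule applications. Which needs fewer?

T22

T22: Holding ivory-permit, L39, and T27 grants T22 (A8). [1 rule application]
silver-badge: Holding ivory-permit, L39, and T27 grants T22 (A8). Holding ivory-permit grants ivory-code (A6). Holding ivory-code and T22 grants silver-badge (A3). [3 rule applications]
T22 needs fewer.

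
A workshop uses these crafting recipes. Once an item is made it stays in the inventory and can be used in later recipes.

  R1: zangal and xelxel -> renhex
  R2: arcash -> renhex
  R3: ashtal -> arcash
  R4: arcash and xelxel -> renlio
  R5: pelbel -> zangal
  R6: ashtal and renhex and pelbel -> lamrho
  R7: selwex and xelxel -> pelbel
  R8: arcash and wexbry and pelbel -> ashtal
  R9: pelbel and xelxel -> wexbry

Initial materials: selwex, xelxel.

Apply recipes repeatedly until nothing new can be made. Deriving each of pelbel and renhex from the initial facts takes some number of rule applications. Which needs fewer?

pelbel: Using R7, selwex and xelxel make pelbel. [1 rule application]
renhex: selwex and xelxel -> pelbel (R7). pelbel -> zangal (R5). Using R1, zangal and xelxel make renhex. [3 rule applications]
pelbel needs fewer.

pelbel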